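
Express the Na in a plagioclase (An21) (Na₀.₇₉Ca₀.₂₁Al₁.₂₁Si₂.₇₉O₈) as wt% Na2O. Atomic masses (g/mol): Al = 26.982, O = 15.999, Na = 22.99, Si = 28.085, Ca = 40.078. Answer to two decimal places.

9.22 wt%

Formula mass = 265.576 g/mol.
0.79 Na → 0.3950 mol Na2O per formula unit; M(Na2O) = 61.979, so Na2O mass = 24.482 g.
24.482/265.576 × 100 = 9.22 wt%.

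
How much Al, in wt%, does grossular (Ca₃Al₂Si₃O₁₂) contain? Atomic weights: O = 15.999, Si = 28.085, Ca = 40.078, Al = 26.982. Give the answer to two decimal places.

11.98 wt%

M(Ca₃Al₂Si₃O₁₂) = 450.441 g/mol.
Al contributes 2 × 26.982 = 53.964 g per mole.
53.964/450.441 = 0.1198 → 11.98%.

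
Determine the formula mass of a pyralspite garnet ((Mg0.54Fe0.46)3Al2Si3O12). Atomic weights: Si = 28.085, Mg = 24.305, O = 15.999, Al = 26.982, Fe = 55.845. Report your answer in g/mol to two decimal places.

446.65 g/mol

M = 1.62(24.305) + 1.38(55.845) + 2(26.982) + 3(28.085) + 12(15.999)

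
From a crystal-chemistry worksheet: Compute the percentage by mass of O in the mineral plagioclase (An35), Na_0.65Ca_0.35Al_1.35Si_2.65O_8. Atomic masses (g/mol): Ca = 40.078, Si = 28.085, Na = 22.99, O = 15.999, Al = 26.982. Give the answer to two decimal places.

M(Na_0.65Ca_0.35Al_1.35Si_2.65O_8) = 267.814 g/mol.
O contributes 8 × 15.999 = 127.992 g per mole.
127.992/267.814 = 0.4779 → 47.79%.

47.79 mass %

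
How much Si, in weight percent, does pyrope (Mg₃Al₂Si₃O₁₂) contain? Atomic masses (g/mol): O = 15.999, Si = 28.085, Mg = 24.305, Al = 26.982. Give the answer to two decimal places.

20.90 weight percent

Formula mass = 3·24.305 + 2·26.982 + 3·28.085 + 12·15.999 = 403.122 g/mol, of which 84.255 g is Si.
So Si makes up 84.255/403.122 = 0.2090 of the mass, i.e. 20.90%.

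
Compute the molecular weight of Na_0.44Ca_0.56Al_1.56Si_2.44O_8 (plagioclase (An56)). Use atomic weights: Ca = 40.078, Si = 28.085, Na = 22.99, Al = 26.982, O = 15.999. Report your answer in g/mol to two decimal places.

M = 0.44·22.99 + 0.56·40.078 + 1.56·26.982 + 2.44·28.085 + 8·15.999

271.17 g/mol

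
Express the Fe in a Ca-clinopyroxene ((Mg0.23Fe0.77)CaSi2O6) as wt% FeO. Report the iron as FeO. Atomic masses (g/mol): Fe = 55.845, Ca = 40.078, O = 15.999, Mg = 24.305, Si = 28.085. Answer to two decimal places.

M((Mg0.23Fe0.77)CaSi2O6) = 240.833 g/mol; M(FeO) = 71.844 g/mol.
Moles FeO per formula unit = 0.77 Fe ÷ 1 = 0.7700.
FeO fraction = (0.7700 × 71.844) / 240.833 = 55.320/240.833 = 0.2297.

22.97 wt%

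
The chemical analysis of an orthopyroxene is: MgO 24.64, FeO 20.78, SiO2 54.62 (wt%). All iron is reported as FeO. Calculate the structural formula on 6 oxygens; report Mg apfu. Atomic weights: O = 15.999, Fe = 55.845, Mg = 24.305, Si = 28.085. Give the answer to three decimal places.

24.64 wt% MgO ÷ 40.304 g/mol = 0.61135 mol, giving 0.61135 Mg and 0.61135 O.
20.78 wt% FeO ÷ 71.844 g/mol = 0.28924 mol, giving 0.28924 Fe and 0.28924 O.
54.62 wt% SiO2 ÷ 60.083 g/mol = 0.90908 mol, giving 0.90908 Si and 1.81816 O.
Oxygen sums to 2.71875; scaling by 6/2.71875 = 2.20690 puts the formula on 6 O.
Mg: 0.61135 × 2.20690 = 1.349 atoms per formula unit.

1.349 Mg apfu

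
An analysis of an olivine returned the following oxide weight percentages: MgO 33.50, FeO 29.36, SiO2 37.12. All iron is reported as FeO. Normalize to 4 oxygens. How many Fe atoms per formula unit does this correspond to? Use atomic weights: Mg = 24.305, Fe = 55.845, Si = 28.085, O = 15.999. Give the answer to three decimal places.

0.660 Fe apfu

MgO: 33.50/40.304 = 0.83118 mol → 0.83118 mol Mg, 0.83118 mol O.
FeO: 29.36/71.844 = 0.40866 mol → 0.40866 mol Fe, 0.40866 mol O.
SiO2: 37.12/60.083 = 0.61781 mol → 0.61781 mol Si, 1.23562 mol O.
Total oxygen = 2.47546 mol. Normalization factor = 4/2.47546 = 1.61586.
Fe per 4 O = 0.40866 × 1.61586 = 0.660.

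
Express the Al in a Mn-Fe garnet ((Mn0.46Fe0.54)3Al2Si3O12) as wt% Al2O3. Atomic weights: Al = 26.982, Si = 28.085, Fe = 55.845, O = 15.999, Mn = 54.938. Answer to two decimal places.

Formula mass = 496.490 g/mol.
2 Al → 1.0000 mol Al2O3 per formula unit; M(Al2O3) = 101.961, so Al2O3 mass = 101.961 g.
101.961/496.490 × 100 = 20.54 wt%.

20.54 wt%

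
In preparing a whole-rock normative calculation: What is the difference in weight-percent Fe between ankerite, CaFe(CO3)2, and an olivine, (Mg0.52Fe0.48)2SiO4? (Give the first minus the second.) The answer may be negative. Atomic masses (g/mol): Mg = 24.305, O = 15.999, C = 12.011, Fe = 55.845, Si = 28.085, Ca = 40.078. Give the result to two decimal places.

First mineral: 55.845 g Fe in 215.939 g formula = 25.86 wt% Fe.
Second mineral: 53.611 g Fe in 170.969 g formula = 31.36 wt% Fe.
25.86% − 31.36% gives a difference of -5.50 percentage points.

-5.50 percentage points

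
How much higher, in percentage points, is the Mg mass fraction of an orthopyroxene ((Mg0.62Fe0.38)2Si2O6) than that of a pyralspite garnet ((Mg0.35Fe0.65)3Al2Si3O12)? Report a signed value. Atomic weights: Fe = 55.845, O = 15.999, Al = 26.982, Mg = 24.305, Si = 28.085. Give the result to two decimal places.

7.92 percentage points

M((Mg0.62Fe0.38)2Si2O6) = 224.744 g/mol, so wt% Mg = 30.138/224.744 × 100 = 13.41%.
M((Mg0.35Fe0.65)3Al2Si3O12) = 464.625 g/mol, so wt% Mg = 25.520/464.625 × 100 = 5.49%.
13.41 − 5.49 = 7.92 pp.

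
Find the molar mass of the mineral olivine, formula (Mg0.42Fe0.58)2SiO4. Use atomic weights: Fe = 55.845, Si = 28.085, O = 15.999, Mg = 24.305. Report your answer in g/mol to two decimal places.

177.28 g/mol

M = 0.84·24.305 + 1.16·55.845 + 1·28.085 + 4·15.999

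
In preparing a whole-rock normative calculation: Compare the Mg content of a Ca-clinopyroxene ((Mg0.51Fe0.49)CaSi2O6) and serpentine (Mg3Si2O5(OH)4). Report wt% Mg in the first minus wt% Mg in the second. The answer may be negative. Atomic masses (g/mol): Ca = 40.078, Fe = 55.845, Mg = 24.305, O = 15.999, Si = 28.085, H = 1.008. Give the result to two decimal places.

-20.97 percentage points

Mg in (Mg0.51Fe0.49)CaSi2O6: molar mass 232.002 g/mol; 0.51×24.305 = 12.396 g → 5.34 wt%.
Mg in Mg3Si2O5(OH)4: molar mass 277.108 g/mol; 3×24.305 = 72.915 g → 26.31 wt%.
Difference = 5.34 − 26.31 = -20.97 percentage points.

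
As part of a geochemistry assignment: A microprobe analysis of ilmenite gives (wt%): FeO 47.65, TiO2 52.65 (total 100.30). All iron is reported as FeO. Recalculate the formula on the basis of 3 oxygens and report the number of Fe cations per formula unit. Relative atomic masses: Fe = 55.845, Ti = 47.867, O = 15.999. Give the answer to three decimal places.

FeO (M=71.844): mol = 0.66324; Fe = 0.66324, O = 0.66324.
TiO2 (M=79.865): mol = 0.65924; Ti = 0.65924, O = 1.31848.
ΣO = 1.98172; factor = 3/ΣO = 1.51384.
Fe apfu = 0.66324 × 1.51384 = 1.004.

1.004 Fe apfu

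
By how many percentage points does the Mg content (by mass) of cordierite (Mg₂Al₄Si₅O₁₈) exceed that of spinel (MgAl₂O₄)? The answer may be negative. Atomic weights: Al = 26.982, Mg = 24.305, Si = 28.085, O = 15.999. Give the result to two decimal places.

-8.77 percentage points

M(Mg₂Al₄Si₅O₁₈) = 584.945 g/mol, so wt% Mg = 48.610/584.945 × 100 = 8.31%.
M(MgAl₂O₄) = 142.265 g/mol, so wt% Mg = 24.305/142.265 × 100 = 17.08%.
8.31 − 17.08 = -8.77 pp.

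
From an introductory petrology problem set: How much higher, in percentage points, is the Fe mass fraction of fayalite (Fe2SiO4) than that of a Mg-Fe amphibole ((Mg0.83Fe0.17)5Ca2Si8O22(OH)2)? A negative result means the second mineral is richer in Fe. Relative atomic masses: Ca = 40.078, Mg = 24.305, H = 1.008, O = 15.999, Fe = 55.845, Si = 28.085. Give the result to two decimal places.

49.15 percentage points

M(Fe2SiO4) = 203.771 g/mol, so wt% Fe = 111.690/203.771 × 100 = 54.81%.
M((Mg0.83Fe0.17)5Ca2Si8O22(OH)2) = 839.162 g/mol, so wt% Fe = 47.468/839.162 × 100 = 5.66%.
54.81 − 5.66 = 49.15 pp.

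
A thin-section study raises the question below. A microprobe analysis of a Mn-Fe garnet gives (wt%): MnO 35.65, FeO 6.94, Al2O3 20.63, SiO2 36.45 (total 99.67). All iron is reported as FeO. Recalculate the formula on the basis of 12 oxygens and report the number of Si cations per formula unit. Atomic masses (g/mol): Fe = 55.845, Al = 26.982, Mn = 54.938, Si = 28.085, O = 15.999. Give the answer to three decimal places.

3.009 Si apfu

35.65 wt% MnO ÷ 70.937 g/mol = 0.50256 mol, giving 0.50256 Mn and 0.50256 O.
6.94 wt% FeO ÷ 71.844 g/mol = 0.09660 mol, giving 0.09660 Fe and 0.09660 O.
20.63 wt% Al2O3 ÷ 101.961 g/mol = 0.20233 mol, giving 0.40466 Al and 0.60699 O.
36.45 wt% SiO2 ÷ 60.083 g/mol = 0.60666 mol, giving 0.60666 Si and 1.21332 O.
Oxygen sums to 2.41947; scaling by 12/2.41947 = 4.95976 puts the formula on 12 O.
Si: 0.60666 × 4.95976 = 3.009 atoms per formula unit.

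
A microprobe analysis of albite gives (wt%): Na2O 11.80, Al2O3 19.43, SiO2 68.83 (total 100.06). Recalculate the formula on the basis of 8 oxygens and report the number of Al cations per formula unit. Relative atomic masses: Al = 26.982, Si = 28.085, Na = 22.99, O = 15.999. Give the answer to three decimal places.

Na2O: 11.80/61.979 = 0.19039 mol → 0.38078 mol Na, 0.19039 mol O.
Al2O3: 19.43/101.961 = 0.19056 mol → 0.38112 mol Al, 0.57168 mol O.
SiO2: 68.83/60.083 = 1.14558 mol → 1.14558 mol Si, 2.29116 mol O.
Total oxygen = 3.05323 mol. Normalization factor = 8/3.05323 = 2.62018.
Al per 8 O = 0.38112 × 2.62018 = 0.999.

0.999 Al apfu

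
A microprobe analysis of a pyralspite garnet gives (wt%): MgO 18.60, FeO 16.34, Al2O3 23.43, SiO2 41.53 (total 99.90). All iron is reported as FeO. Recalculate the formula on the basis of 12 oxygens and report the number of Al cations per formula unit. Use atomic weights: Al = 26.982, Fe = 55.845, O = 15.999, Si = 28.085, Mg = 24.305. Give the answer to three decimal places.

1.998 Al apfu

MgO (M=40.304): mol = 0.46149; Mg = 0.46149, O = 0.46149.
FeO (M=71.844): mol = 0.22744; Fe = 0.22744, O = 0.22744.
Al2O3 (M=101.961): mol = 0.22979; Al = 0.45958, O = 0.68937.
SiO2 (M=60.083): mol = 0.69121; Si = 0.69121, O = 1.38242.
ΣO = 2.76072; factor = 12/ΣO = 4.34669.
Al apfu = 0.45958 × 4.34669 = 1.998.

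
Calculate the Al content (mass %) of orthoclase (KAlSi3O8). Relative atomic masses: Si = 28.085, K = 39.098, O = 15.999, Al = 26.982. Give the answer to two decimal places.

Formula mass = 1*39.098 + 1*26.982 + 3*28.085 + 8*15.999 = 278.327 g/mol, of which 26.982 g is Al.
So Al makes up 26.982/278.327 = 0.0969 of the mass, i.e. 9.69%.

9.69 mass %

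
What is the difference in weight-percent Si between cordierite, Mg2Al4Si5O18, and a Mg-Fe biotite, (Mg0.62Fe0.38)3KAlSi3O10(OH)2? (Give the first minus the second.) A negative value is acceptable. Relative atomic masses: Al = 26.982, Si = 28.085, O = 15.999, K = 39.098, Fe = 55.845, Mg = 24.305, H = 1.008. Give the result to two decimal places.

5.42 percentage points

Si in Mg2Al4Si5O18: molar mass 584.945 g/mol; 5×28.085 = 140.425 g → 24.01 wt%.
Si in (Mg0.62Fe0.38)3KAlSi3O10(OH)2: molar mass 453.210 g/mol; 3×28.085 = 84.255 g → 18.59 wt%.
Difference = 24.01 − 18.59 = 5.42 percentage points.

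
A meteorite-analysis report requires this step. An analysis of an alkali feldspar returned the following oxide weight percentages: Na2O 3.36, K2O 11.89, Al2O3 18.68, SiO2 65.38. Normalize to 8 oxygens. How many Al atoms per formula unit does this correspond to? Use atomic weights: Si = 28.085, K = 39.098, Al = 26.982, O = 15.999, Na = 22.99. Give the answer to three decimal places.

3.36 wt% Na2O ÷ 61.979 g/mol = 0.05421 mol, giving 0.10842 Na and 0.05421 O.
11.89 wt% K2O ÷ 94.195 g/mol = 0.12623 mol, giving 0.25246 K and 0.12623 O.
18.68 wt% Al2O3 ÷ 101.961 g/mol = 0.18321 mol, giving 0.36642 Al and 0.54963 O.
65.38 wt% SiO2 ÷ 60.083 g/mol = 1.08816 mol, giving 1.08816 Si and 2.17632 O.
Oxygen sums to 2.90639; scaling by 8/2.90639 = 2.75256 puts the formula on 8 O.
Al: 0.36642 × 2.75256 = 1.009 atoms per formula unit.

1.009 Al apfu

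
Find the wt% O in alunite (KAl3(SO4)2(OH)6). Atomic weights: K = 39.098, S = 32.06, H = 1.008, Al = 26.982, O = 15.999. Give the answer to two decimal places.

54.08 wt%

Molar mass of KAl3(SO4)2(OH)6: 1*39.098 + 3*26.982 + 2*32.06 + 14*15.999 + 6*1.008 = 414.198 g/mol.
Mass of O per formula unit: 14 × 15.999 = 223.986 g.
Weight fraction O = 223.986 / 414.198 = 0.5408.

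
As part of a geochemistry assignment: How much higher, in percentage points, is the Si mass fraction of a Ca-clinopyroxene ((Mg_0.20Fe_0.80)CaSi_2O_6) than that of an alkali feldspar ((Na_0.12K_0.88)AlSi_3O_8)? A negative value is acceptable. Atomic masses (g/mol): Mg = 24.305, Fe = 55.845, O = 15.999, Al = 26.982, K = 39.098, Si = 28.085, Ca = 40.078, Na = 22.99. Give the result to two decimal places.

-7.25 percentage points

M((Mg_0.20Fe_0.80)CaSi_2O_6) = 241.779 g/mol, so wt% Si = 56.170/241.779 × 100 = 23.23%.
M((Na_0.12K_0.88)AlSi_3O_8) = 276.394 g/mol, so wt% Si = 84.255/276.394 × 100 = 30.48%.
23.23 − 30.48 = -7.25 pp.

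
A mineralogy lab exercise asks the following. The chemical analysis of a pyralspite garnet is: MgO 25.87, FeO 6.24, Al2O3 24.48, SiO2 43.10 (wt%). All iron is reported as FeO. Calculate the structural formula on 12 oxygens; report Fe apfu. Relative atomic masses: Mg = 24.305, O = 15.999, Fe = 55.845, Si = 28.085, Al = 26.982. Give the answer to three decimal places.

0.361 Fe apfu

25.87 wt% MgO ÷ 40.304 g/mol = 0.64187 mol, giving 0.64187 Mg and 0.64187 O.
6.24 wt% FeO ÷ 71.844 g/mol = 0.08685 mol, giving 0.08685 Fe and 0.08685 O.
24.48 wt% Al2O3 ÷ 101.961 g/mol = 0.24009 mol, giving 0.48018 Al and 0.72027 O.
43.10 wt% SiO2 ÷ 60.083 g/mol = 0.71734 mol, giving 0.71734 Si and 1.43468 O.
Oxygen sums to 2.88367; scaling by 12/2.88367 = 4.16136 puts the formula on 12 O.
Fe: 0.08685 × 4.16136 = 0.361 atoms per formula unit.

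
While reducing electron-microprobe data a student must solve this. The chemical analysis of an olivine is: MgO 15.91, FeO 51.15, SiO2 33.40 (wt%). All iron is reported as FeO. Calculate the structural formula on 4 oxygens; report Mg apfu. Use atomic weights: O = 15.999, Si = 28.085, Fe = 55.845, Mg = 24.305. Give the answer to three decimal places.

0.712 Mg apfu

MgO (M=40.304): mol = 0.39475; Mg = 0.39475, O = 0.39475.
FeO (M=71.844): mol = 0.71196; Fe = 0.71196, O = 0.71196.
SiO2 (M=60.083): mol = 0.55590; Si = 0.55590, O = 1.11180.
ΣO = 2.21851; factor = 4/ΣO = 1.80301.
Mg apfu = 0.39475 × 1.80301 = 0.712.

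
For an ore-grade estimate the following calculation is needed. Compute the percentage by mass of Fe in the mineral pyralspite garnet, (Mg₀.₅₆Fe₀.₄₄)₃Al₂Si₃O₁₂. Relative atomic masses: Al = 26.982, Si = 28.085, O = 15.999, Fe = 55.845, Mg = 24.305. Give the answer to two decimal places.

Molar mass of (Mg₀.₅₆Fe₀.₄₄)₃Al₂Si₃O₁₂: 1.68·24.305 + 1.32·55.845 + 2·26.982 + 3·28.085 + 12·15.999 = 444.755 g/mol.
Mass of Fe per formula unit: 1.32 × 55.845 = 73.715 g.
Weight fraction Fe = 73.715 / 444.755 = 0.1657.

16.57 mass %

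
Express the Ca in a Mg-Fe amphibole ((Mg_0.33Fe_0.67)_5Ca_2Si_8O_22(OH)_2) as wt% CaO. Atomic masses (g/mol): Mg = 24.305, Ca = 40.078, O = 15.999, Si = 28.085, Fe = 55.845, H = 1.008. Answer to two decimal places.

M((Mg_0.33Fe_0.67)_5Ca_2Si_8O_22(OH)_2) = 918.012 g/mol; M(CaO) = 56.077 g/mol.
Moles CaO per formula unit = 2 Ca ÷ 1 = 2.0000.
CaO fraction = (2.0000 × 56.077) / 918.012 = 112.154/918.012 = 0.1222.

12.22 wt%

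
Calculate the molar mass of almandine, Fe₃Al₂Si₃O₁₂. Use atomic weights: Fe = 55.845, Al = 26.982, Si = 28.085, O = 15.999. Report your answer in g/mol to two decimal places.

Fe: 3 × 55.845 = 167.5350
Al: 2 × 26.982 = 53.9640
Si: 3 × 28.085 = 84.2550
O: 12 × 15.999 = 191.9880
Summing the contributions gives the formula mass.

497.74 g/mol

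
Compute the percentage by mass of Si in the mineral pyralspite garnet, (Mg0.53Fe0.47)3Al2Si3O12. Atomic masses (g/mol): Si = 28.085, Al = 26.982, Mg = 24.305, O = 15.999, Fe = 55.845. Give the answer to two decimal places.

M((Mg0.53Fe0.47)3Al2Si3O12) = 447.593 g/mol.
Si contributes 3 × 28.085 = 84.255 g per mole.
84.255/447.593 = 0.1882 → 18.82%.

18.82 weight percent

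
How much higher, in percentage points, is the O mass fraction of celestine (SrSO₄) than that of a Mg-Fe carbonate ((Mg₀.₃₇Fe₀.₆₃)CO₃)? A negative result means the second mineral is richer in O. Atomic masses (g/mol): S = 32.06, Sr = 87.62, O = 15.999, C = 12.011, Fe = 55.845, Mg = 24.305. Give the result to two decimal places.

-11.23 percentage points

First mineral: 63.996 g O in 183.676 g formula = 34.84 wt% O.
Second mineral: 47.997 g O in 104.183 g formula = 46.07 wt% O.
34.84% − 46.07% gives a difference of -11.23 percentage points.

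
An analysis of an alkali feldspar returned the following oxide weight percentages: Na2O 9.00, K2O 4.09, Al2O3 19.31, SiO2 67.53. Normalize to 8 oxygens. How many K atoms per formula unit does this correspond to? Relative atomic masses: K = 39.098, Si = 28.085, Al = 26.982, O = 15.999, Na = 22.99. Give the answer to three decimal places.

Na2O (M=61.979): mol = 0.14521; Na = 0.29042, O = 0.14521.
K2O (M=94.195): mol = 0.04342; K = 0.08684, O = 0.04342.
Al2O3 (M=101.961): mol = 0.18939; Al = 0.37878, O = 0.56817.
SiO2 (M=60.083): mol = 1.12395; Si = 1.12395, O = 2.24790.
ΣO = 3.00470; factor = 8/ΣO = 2.66250.
K apfu = 0.08684 × 2.66250 = 0.231.

0.231 K apfu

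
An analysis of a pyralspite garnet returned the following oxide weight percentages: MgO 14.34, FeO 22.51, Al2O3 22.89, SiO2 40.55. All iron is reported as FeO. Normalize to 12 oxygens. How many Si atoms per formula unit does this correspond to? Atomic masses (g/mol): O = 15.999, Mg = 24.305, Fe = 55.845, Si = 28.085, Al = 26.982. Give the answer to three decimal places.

3.008 Si apfu

14.34 wt% MgO ÷ 40.304 g/mol = 0.35580 mol, giving 0.35580 Mg and 0.35580 O.
22.51 wt% FeO ÷ 71.844 g/mol = 0.31332 mol, giving 0.31332 Fe and 0.31332 O.
22.89 wt% Al2O3 ÷ 101.961 g/mol = 0.22450 mol, giving 0.44900 Al and 0.67350 O.
40.55 wt% SiO2 ÷ 60.083 g/mol = 0.67490 mol, giving 0.67490 Si and 1.34980 O.
Oxygen sums to 2.69242; scaling by 12/2.69242 = 4.45696 puts the formula on 12 O.
Si: 0.67490 × 4.45696 = 3.008 atoms per formula unit.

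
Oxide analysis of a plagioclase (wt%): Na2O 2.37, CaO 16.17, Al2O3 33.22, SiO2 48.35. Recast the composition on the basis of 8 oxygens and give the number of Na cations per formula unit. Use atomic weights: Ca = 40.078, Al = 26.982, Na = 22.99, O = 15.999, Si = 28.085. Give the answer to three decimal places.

2.37 wt% Na2O ÷ 61.979 g/mol = 0.03824 mol, giving 0.07648 Na and 0.03824 O.
16.17 wt% CaO ÷ 56.077 g/mol = 0.28835 mol, giving 0.28835 Ca and 0.28835 O.
33.22 wt% Al2O3 ÷ 101.961 g/mol = 0.32581 mol, giving 0.65162 Al and 0.97743 O.
48.35 wt% SiO2 ÷ 60.083 g/mol = 0.80472 mol, giving 0.80472 Si and 1.60944 O.
Oxygen sums to 2.91346; scaling by 8/2.91346 = 2.74588 puts the formula on 8 O.
Na: 0.07648 × 2.74588 = 0.210 atoms per formula unit.

0.210 Na apfu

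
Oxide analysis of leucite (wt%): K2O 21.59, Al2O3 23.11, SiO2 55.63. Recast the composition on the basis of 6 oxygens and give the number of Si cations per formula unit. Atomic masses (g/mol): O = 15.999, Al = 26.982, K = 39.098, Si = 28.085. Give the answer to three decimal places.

2.012 Si apfu

21.59 wt% K2O ÷ 94.195 g/mol = 0.22921 mol, giving 0.45842 K and 0.22921 O.
23.11 wt% Al2O3 ÷ 101.961 g/mol = 0.22666 mol, giving 0.45332 Al and 0.67998 O.
55.63 wt% SiO2 ÷ 60.083 g/mol = 0.92589 mol, giving 0.92589 Si and 1.85178 O.
Oxygen sums to 2.76097; scaling by 6/2.76097 = 2.17315 puts the formula on 6 O.
Si: 0.92589 × 2.17315 = 2.012 atoms per formula unit.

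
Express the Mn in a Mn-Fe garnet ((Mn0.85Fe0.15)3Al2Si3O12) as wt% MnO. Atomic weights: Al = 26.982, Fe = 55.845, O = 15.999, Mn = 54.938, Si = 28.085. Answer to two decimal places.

36.51 wt%

Formula mass = 495.429 g/mol.
2.55 Mn → 2.5500 mol MnO per formula unit; M(MnO) = 70.937, so MnO mass = 180.889 g.
180.889/495.429 × 100 = 36.51 wt%.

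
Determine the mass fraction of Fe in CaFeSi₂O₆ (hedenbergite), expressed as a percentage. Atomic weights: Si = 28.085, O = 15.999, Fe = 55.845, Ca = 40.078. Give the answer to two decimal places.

Formula mass = 1*40.078 + 1*55.845 + 2*28.085 + 6*15.999 = 248.087 g/mol, of which 55.845 g is Fe.
So Fe makes up 55.845/248.087 = 0.2251 of the mass, i.e. 22.51%.

22.51 weight percent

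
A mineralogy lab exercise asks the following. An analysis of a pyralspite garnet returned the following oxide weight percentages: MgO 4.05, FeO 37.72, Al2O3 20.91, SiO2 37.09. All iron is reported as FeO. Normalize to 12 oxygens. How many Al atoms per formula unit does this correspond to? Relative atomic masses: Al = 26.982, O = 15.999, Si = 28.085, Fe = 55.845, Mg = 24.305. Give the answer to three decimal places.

MgO: 4.05/40.304 = 0.10049 mol → 0.10049 mol Mg, 0.10049 mol O.
FeO: 37.72/71.844 = 0.52503 mol → 0.52503 mol Fe, 0.52503 mol O.
Al2O3: 20.91/101.961 = 0.20508 mol → 0.41016 mol Al, 0.61524 mol O.
SiO2: 37.09/60.083 = 0.61731 mol → 0.61731 mol Si, 1.23462 mol O.
Total oxygen = 2.47538 mol. Normalization factor = 12/2.47538 = 4.84774.
Al per 12 O = 0.41016 × 4.84774 = 1.988.

1.988 Al apfu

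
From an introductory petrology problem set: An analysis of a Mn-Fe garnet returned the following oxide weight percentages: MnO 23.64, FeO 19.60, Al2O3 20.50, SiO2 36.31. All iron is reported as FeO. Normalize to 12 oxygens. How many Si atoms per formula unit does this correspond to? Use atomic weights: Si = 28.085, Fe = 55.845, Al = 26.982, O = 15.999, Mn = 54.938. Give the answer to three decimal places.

MnO: 23.64/70.937 = 0.33325 mol → 0.33325 mol Mn, 0.33325 mol O.
FeO: 19.60/71.844 = 0.27281 mol → 0.27281 mol Fe, 0.27281 mol O.
Al2O3: 20.50/101.961 = 0.20106 mol → 0.40212 mol Al, 0.60318 mol O.
SiO2: 36.31/60.083 = 0.60433 mol → 0.60433 mol Si, 1.20866 mol O.
Total oxygen = 2.41790 mol. Normalization factor = 12/2.41790 = 4.96298.
Si per 12 O = 0.60433 × 4.96298 = 2.999.

2.999 Si apfu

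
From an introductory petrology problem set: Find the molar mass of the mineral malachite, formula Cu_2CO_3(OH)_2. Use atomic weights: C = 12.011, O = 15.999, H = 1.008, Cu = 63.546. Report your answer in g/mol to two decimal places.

221.11 g/mol

Cu: 2 × 63.546 = 127.0920
C: 1 × 12.011 = 12.0110
O: 5 × 15.999 = 79.9950
H: 2 × 1.008 = 2.0160
Summing the contributions gives the formula mass.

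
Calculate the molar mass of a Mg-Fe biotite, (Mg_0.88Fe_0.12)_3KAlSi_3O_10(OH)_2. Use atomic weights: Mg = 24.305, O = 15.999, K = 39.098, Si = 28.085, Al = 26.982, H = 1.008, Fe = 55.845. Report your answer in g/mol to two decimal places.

428.61 g/mol

The formula mass is the sum 2.64·24.305 + 0.36·55.845 + 1·39.098 + 1·26.982 + 3·28.085 + 12·15.999 + 2·1.008.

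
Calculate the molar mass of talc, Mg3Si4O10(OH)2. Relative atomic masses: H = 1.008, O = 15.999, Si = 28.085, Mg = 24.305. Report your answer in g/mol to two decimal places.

379.26 g/mol

M = 3*24.305 + 4*28.085 + 12*15.999 + 2*1.008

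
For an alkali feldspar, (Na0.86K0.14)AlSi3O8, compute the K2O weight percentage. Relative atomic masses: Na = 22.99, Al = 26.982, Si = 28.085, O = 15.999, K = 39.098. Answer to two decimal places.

2.49 wt%

Formula mass = 264.474 g/mol.
0.14 K → 0.0700 mol K2O per formula unit; M(K2O) = 94.195, so K2O mass = 6.594 g.
6.594/264.474 × 100 = 2.49 wt%.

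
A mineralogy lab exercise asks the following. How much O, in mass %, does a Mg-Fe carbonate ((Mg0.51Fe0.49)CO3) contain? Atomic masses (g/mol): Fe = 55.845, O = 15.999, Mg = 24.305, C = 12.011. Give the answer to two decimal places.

48.11 mass %

Molar mass of (Mg0.51Fe0.49)CO3: 0.51×24.305 + 0.49×55.845 + 1×12.011 + 3×15.999 = 99.768 g/mol.
Mass of O per formula unit: 3 × 15.999 = 47.997 g.
Weight fraction O = 47.997 / 99.768 = 0.4811.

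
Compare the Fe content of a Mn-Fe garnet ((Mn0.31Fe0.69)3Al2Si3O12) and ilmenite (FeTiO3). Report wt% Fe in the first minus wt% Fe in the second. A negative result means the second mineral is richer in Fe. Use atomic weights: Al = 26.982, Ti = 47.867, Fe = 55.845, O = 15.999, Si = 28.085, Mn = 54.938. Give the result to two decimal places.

First mineral: 115.599 g Fe in 496.898 g formula = 23.26 wt% Fe.
Second mineral: 55.845 g Fe in 151.709 g formula = 36.81 wt% Fe.
23.26% − 36.81% gives a difference of -13.55 percentage points.

-13.55 percentage points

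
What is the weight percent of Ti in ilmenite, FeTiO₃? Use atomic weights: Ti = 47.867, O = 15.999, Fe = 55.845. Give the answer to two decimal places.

31.55 wt%

M(FeTiO₃) = 151.709 g/mol.
Ti contributes 1 × 47.867 = 47.867 g per mole.
47.867/151.709 = 0.3155 → 31.55%.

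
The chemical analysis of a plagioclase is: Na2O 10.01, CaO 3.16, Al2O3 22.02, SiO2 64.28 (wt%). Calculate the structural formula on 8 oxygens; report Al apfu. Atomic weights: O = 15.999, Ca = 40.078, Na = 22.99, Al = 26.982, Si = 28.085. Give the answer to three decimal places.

1.150 Al apfu

10.01 wt% Na2O ÷ 61.979 g/mol = 0.16151 mol, giving 0.32302 Na and 0.16151 O.
3.16 wt% CaO ÷ 56.077 g/mol = 0.05635 mol, giving 0.05635 Ca and 0.05635 O.
22.02 wt% Al2O3 ÷ 101.961 g/mol = 0.21596 mol, giving 0.43192 Al and 0.64788 O.
64.28 wt% SiO2 ÷ 60.083 g/mol = 1.06985 mol, giving 1.06985 Si and 2.13970 O.
Oxygen sums to 3.00544; scaling by 8/3.00544 = 2.66184 puts the formula on 8 O.
Al: 0.43192 × 2.66184 = 1.150 atoms per formula unit.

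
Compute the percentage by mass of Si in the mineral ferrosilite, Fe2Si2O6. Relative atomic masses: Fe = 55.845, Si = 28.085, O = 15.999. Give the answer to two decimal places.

M(Fe2Si2O6) = 263.854 g/mol.
Si contributes 2 × 28.085 = 56.170 g per mole.
56.170/263.854 = 0.2129 → 21.29%.

21.29 wt%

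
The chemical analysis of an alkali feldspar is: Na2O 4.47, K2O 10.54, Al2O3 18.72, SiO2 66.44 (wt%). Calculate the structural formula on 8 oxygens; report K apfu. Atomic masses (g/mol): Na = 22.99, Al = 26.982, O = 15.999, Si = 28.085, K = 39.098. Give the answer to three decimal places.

0.608 K apfu

Na2O: 4.47/61.979 = 0.07212 mol → 0.14424 mol Na, 0.07212 mol O.
K2O: 10.54/94.195 = 0.11190 mol → 0.22380 mol K, 0.11190 mol O.
Al2O3: 18.72/101.961 = 0.18360 mol → 0.36720 mol Al, 0.55080 mol O.
SiO2: 66.44/60.083 = 1.10580 mol → 1.10580 mol Si, 2.21160 mol O.
Total oxygen = 2.94642 mol. Normalization factor = 8/2.94642 = 2.71516.
K per 8 O = 0.22380 × 2.71516 = 0.608.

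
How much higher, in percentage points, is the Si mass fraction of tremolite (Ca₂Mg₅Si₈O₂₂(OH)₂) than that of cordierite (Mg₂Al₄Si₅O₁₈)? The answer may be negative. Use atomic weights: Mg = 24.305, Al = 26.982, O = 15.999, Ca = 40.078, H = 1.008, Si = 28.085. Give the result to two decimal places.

3.65 percentage points

M(Ca₂Mg₅Si₈O₂₂(OH)₂) = 812.353 g/mol, so wt% Si = 224.680/812.353 × 100 = 27.66%.
M(Mg₂Al₄Si₅O₁₈) = 584.945 g/mol, so wt% Si = 140.425/584.945 × 100 = 24.01%.
27.66 − 24.01 = 3.65 pp.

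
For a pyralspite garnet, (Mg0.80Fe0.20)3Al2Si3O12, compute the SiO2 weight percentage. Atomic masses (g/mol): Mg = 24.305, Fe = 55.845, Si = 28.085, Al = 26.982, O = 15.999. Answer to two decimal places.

42.71 wt%

M((Mg0.80Fe0.20)3Al2Si3O12) = 422.046 g/mol; M(SiO2) = 60.083 g/mol.
Moles SiO2 per formula unit = 3 Si ÷ 1 = 3.0000.
SiO2 fraction = (3.0000 × 60.083) / 422.046 = 180.249/422.046 = 0.4271.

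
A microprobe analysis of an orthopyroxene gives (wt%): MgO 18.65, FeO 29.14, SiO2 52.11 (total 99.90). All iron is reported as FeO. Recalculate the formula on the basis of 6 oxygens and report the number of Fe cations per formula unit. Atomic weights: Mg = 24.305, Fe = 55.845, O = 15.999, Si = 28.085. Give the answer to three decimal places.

MgO: 18.65/40.304 = 0.46273 mol → 0.46273 mol Mg, 0.46273 mol O.
FeO: 29.14/71.844 = 0.40560 mol → 0.40560 mol Fe, 0.40560 mol O.
SiO2: 52.11/60.083 = 0.86730 mol → 0.86730 mol Si, 1.73460 mol O.
Total oxygen = 2.60293 mol. Normalization factor = 6/2.60293 = 2.30509.
Fe per 6 O = 0.40560 × 2.30509 = 0.935.

0.935 Fe apfu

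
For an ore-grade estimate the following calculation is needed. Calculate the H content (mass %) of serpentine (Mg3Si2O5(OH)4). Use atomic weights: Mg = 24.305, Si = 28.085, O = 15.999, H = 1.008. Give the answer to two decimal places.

1.46 mass %

Formula mass = 3×24.305 + 2×28.085 + 9×15.999 + 4×1.008 = 277.108 g/mol, of which 4.032 g is H.
So H makes up 4.032/277.108 = 0.0146 of the mass, i.e. 1.46%.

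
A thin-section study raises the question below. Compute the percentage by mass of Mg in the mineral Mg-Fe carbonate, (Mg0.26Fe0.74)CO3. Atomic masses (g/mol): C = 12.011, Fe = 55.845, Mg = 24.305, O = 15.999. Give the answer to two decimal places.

Formula mass = 0.26·24.305 + 0.74·55.845 + 1·12.011 + 3·15.999 = 107.653 g/mol, of which 6.319 g is Mg.
So Mg makes up 6.319/107.653 = 0.0587 of the mass, i.e. 5.87%.

5.87 mass %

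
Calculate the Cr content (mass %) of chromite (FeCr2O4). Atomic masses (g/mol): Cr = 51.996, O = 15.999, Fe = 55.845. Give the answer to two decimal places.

M(FeCr2O4) = 223.833 g/mol.
Cr contributes 2 × 51.996 = 103.992 g per mole.
103.992/223.833 = 0.4646 → 46.46%.

46.46 mass %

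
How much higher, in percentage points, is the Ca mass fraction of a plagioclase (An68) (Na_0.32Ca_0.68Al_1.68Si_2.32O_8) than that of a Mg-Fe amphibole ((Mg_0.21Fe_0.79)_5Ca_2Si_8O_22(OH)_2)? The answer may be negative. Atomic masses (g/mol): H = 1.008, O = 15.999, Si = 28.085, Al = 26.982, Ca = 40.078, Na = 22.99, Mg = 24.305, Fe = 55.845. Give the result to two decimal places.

1.42 percentage points

Ca in Na_0.32Ca_0.68Al_1.68Si_2.32O_8: molar mass 273.089 g/mol; 0.68×40.078 = 27.253 g → 9.98 wt%.
Ca in (Mg_0.21Fe_0.79)_5Ca_2Si_8O_22(OH)_2: molar mass 936.936 g/mol; 2×40.078 = 80.156 g → 8.56 wt%.
Difference = 9.98 − 8.56 = 1.42 percentage points.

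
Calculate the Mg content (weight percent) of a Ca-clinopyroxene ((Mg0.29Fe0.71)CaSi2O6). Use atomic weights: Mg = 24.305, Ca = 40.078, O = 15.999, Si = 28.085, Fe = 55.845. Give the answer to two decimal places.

2.95 weight percent

M((Mg0.29Fe0.71)CaSi2O6) = 238.940 g/mol.
Mg contributes 0.29 × 24.305 = 7.048 g per mole.
7.048/238.940 = 0.0295 → 2.95%.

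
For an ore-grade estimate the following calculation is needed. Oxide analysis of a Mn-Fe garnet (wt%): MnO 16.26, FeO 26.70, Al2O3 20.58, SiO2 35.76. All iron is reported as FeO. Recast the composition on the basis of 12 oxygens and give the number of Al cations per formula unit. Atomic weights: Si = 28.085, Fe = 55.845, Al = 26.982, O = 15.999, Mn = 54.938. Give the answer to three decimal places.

16.26 wt% MnO ÷ 70.937 g/mol = 0.22922 mol, giving 0.22922 Mn and 0.22922 O.
26.70 wt% FeO ÷ 71.844 g/mol = 0.37164 mol, giving 0.37164 Fe and 0.37164 O.
20.58 wt% Al2O3 ÷ 101.961 g/mol = 0.20184 mol, giving 0.40368 Al and 0.60552 O.
35.76 wt% SiO2 ÷ 60.083 g/mol = 0.59518 mol, giving 0.59518 Si and 1.19036 O.
Oxygen sums to 2.39674; scaling by 12/2.39674 = 5.00680 puts the formula on 12 O.
Al: 0.40368 × 5.00680 = 2.021 atoms per formula unit.

2.021 Al apfu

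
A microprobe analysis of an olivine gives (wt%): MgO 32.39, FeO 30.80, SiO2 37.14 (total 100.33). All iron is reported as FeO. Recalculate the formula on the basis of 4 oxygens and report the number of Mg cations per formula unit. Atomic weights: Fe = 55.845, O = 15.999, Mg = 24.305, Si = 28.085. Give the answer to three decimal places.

MgO: 32.39/40.304 = 0.80364 mol → 0.80364 mol Mg, 0.80364 mol O.
FeO: 30.80/71.844 = 0.42871 mol → 0.42871 mol Fe, 0.42871 mol O.
SiO2: 37.14/60.083 = 0.61814 mol → 0.61814 mol Si, 1.23628 mol O.
Total oxygen = 2.46863 mol. Normalization factor = 4/2.46863 = 1.62033.
Mg per 4 O = 0.80364 × 1.62033 = 1.302.

1.302 Mg apfu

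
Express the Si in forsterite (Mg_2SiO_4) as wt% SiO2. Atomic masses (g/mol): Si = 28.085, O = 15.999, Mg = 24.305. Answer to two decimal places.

42.71 wt%

Molar mass of Mg_2SiO_4 = 2×24.305 + 1×28.085 + 4×15.999 = 140.691 g/mol.
Each formula unit contains 1 Si, equivalent to 1/1 = 1.0000 mol SiO2.
M(SiO2) = 1×28.085 + 2×15.999 = 60.083 g/mol.
Mass of SiO2 per formula unit = 1.0000 × 60.083 = 60.083 g.
SiO2 wt% = 60.083 / 140.691 × 100 = 42.71%.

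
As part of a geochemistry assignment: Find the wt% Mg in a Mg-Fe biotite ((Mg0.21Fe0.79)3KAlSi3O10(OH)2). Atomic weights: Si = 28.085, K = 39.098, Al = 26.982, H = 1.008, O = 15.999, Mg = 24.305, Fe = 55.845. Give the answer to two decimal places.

Molar mass of (Mg0.21Fe0.79)3KAlSi3O10(OH)2: 0.63×24.305 + 2.37×55.845 + 1×39.098 + 1×26.982 + 3×28.085 + 12×15.999 + 2×1.008 = 492.004 g/mol.
Mass of Mg per formula unit: 0.63 × 24.305 = 15.312 g.
Weight fraction Mg = 15.312 / 492.004 = 0.0311.

3.11 wt%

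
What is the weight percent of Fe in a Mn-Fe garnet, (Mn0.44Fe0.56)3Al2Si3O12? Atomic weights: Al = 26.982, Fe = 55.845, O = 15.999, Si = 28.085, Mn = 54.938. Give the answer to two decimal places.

18.89 mass %

Formula mass = 1.32·54.938 + 1.68·55.845 + 2·26.982 + 3·28.085 + 12·15.999 = 496.545 g/mol, of which 93.820 g is Fe.
So Fe makes up 93.820/496.545 = 0.1889 of the mass, i.e. 18.89%.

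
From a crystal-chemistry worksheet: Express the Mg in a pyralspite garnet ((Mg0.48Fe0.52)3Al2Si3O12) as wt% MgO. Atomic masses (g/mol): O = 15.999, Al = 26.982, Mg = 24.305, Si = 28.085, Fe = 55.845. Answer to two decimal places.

12.83 wt%

Formula mass = 452.324 g/mol.
1.44 Mg → 1.4400 mol MgO per formula unit; M(MgO) = 40.304, so MgO mass = 58.038 g.
58.038/452.324 × 100 = 12.83 wt%.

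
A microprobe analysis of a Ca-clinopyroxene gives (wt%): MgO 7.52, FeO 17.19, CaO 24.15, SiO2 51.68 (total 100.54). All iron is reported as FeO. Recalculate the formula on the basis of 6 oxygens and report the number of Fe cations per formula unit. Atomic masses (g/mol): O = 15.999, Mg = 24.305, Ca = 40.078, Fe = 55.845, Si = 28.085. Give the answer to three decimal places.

0.557 Fe apfu

7.52 wt% MgO ÷ 40.304 g/mol = 0.18658 mol, giving 0.18658 Mg and 0.18658 O.
17.19 wt% FeO ÷ 71.844 g/mol = 0.23927 mol, giving 0.23927 Fe and 0.23927 O.
24.15 wt% CaO ÷ 56.077 g/mol = 0.43066 mol, giving 0.43066 Ca and 0.43066 O.
51.68 wt% SiO2 ÷ 60.083 g/mol = 0.86014 mol, giving 0.86014 Si and 1.72028 O.
Oxygen sums to 2.57679; scaling by 6/2.57679 = 2.32848 puts the formula on 6 O.
Fe: 0.23927 × 2.32848 = 0.557 atoms per formula unit.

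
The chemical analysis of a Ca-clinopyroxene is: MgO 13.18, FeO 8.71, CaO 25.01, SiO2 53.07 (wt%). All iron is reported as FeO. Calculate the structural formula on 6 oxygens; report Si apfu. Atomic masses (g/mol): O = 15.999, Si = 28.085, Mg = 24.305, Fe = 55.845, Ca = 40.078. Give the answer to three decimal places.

MgO: 13.18/40.304 = 0.32701 mol → 0.32701 mol Mg, 0.32701 mol O.
FeO: 8.71/71.844 = 0.12123 mol → 0.12123 mol Fe, 0.12123 mol O.
CaO: 25.01/56.077 = 0.44599 mol → 0.44599 mol Ca, 0.44599 mol O.
SiO2: 53.07/60.083 = 0.88328 mol → 0.88328 mol Si, 1.76656 mol O.
Total oxygen = 2.66079 mol. Normalization factor = 6/2.66079 = 2.25497.
Si per 6 O = 0.88328 × 2.25497 = 1.992.

1.992 Si apfu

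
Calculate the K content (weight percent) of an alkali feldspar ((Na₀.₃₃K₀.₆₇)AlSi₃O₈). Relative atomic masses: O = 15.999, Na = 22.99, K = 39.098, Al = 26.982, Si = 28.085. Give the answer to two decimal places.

9.60 weight percent

M((Na₀.₃₃K₀.₆₇)AlSi₃O₈) = 273.011 g/mol.
K contributes 0.67 × 39.098 = 26.196 g per mole.
26.196/273.011 = 0.0960 → 9.60%.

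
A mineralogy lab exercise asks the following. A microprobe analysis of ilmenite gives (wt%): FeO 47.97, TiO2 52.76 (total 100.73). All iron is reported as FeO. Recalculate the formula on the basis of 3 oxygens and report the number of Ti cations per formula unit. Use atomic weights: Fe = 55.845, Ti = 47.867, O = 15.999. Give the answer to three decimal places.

0.996 Ti apfu

FeO: 47.97/71.844 = 0.66770 mol → 0.66770 mol Fe, 0.66770 mol O.
TiO2: 52.76/79.865 = 0.66061 mol → 0.66061 mol Ti, 1.32122 mol O.
Total oxygen = 1.98892 mol. Normalization factor = 3/1.98892 = 1.50836.
Ti per 3 O = 0.66061 × 1.50836 = 0.996.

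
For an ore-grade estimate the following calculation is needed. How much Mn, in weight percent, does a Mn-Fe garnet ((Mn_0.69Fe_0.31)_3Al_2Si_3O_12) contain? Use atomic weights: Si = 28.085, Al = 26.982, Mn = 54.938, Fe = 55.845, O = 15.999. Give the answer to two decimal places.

22.93 weight percent

Molar mass of (Mn_0.69Fe_0.31)_3Al_2Si_3O_12: 2.07×54.938 + 0.93×55.845 + 2×26.982 + 3×28.085 + 12×15.999 = 495.865 g/mol.
Mass of Mn per formula unit: 2.07 × 54.938 = 113.722 g.
Weight fraction Mn = 113.722 / 495.865 = 0.2293.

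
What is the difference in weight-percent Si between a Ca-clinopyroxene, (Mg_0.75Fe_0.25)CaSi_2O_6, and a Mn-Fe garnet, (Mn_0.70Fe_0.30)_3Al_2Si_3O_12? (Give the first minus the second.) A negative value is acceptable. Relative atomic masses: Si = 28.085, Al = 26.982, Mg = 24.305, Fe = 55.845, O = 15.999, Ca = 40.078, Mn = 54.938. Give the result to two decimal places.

8.04 percentage points

M((Mg_0.75Fe_0.25)CaSi_2O_6) = 224.432 g/mol, so wt% Si = 56.170/224.432 × 100 = 25.03%.
M((Mn_0.70Fe_0.30)_3Al_2Si_3O_12) = 495.837 g/mol, so wt% Si = 84.255/495.837 × 100 = 16.99%.
25.03 − 16.99 = 8.04 pp.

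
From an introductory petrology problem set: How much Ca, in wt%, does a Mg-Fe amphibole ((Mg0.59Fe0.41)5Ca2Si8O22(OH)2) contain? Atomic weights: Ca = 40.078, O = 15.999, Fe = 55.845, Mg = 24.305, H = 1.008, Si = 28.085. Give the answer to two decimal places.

Molar mass of (Mg0.59Fe0.41)5Ca2Si8O22(OH)2: 2.95·24.305 + 2.05·55.845 + 2·40.078 + 8·28.085 + 24·15.999 + 2·1.008 = 877.010 g/mol.
Mass of Ca per formula unit: 2 × 40.078 = 80.156 g.
Weight fraction Ca = 80.156 / 877.010 = 0.0914.

9.14 wt%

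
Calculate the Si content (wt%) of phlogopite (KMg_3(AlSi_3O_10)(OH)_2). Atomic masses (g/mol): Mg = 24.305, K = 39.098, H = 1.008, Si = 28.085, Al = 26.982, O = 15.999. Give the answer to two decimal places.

20.19 wt%

Formula mass = 1×39.098 + 3×24.305 + 1×26.982 + 3×28.085 + 12×15.999 + 2×1.008 = 417.254 g/mol, of which 84.255 g is Si.
So Si makes up 84.255/417.254 = 0.2019 of the mass, i.e. 20.19%.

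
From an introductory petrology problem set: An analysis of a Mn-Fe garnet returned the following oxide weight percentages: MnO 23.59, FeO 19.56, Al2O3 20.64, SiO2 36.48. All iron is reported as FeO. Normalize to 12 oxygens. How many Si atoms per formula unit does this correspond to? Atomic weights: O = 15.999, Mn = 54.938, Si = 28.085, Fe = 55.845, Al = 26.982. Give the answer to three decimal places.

3.003 Si apfu

23.59 wt% MnO ÷ 70.937 g/mol = 0.33255 mol, giving 0.33255 Mn and 0.33255 O.
19.56 wt% FeO ÷ 71.844 g/mol = 0.27226 mol, giving 0.27226 Fe and 0.27226 O.
20.64 wt% Al2O3 ÷ 101.961 g/mol = 0.20243 mol, giving 0.40486 Al and 0.60729 O.
36.48 wt% SiO2 ÷ 60.083 g/mol = 0.60716 mol, giving 0.60716 Si and 1.21432 O.
Oxygen sums to 2.42642; scaling by 12/2.42642 = 4.94556 puts the formula on 12 O.
Si: 0.60716 × 4.94556 = 3.003 atoms per formula unit.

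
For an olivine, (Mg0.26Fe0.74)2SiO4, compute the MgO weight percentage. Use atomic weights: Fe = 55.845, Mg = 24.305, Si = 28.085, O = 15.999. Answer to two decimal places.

11.19 wt%

Formula mass = 187.370 g/mol.
0.52 Mg → 0.5200 mol MgO per formula unit; M(MgO) = 40.304, so MgO mass = 20.958 g.
20.958/187.370 × 100 = 11.19 wt%.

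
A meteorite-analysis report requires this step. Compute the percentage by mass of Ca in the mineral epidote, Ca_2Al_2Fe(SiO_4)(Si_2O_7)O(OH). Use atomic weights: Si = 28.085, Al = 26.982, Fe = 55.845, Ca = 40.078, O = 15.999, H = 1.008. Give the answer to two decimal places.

16.59 mass %

Formula mass = 2×40.078 + 2×26.982 + 1×55.845 + 3×28.085 + 13×15.999 + 1×1.008 = 483.215 g/mol, of which 80.156 g is Ca.
So Ca makes up 80.156/483.215 = 0.1659 of the mass, i.e. 16.59%.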